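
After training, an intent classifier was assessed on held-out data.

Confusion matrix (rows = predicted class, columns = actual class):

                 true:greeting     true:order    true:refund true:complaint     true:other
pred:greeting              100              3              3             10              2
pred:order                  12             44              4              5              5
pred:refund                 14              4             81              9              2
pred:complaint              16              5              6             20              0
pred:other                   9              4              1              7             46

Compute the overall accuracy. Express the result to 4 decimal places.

0.7063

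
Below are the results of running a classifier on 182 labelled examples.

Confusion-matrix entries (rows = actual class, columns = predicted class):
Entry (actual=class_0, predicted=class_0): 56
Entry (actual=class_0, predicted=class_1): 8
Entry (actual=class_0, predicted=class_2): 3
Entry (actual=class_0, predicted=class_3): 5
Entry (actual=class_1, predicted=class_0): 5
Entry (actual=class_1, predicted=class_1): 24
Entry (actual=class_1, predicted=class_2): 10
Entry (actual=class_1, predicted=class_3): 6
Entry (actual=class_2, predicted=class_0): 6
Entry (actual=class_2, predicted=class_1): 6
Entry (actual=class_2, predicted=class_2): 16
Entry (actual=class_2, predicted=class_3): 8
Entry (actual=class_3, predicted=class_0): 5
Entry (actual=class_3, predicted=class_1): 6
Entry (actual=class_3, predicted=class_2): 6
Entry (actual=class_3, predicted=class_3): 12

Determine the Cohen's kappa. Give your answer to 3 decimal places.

Observed agreement pₒ = trace/N = 108/182 = 0.5934
Expected agreement pₑ = Σ (rowᵢ·colᵢ)/N² = (72·72 + 45·44 + 36·35 + 29·31)/182² = 0.2815
κ = (pₒ − pₑ)/(1 − pₑ) = (0.5934 − 0.2815)/(1 − 0.2815) = 0.434

0.434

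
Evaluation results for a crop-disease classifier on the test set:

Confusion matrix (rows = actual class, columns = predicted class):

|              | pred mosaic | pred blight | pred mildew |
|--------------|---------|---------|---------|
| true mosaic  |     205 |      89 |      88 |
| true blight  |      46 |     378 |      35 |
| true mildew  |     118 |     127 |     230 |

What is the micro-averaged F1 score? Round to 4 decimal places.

0.6178

Micro-averaging pools counts across classes: ΣTP=813, ΣFP=503, ΣFN=503.
Micro-F1 score = 2·TP/(2·TP+FP+FN) on pooled counts = 0.6178 (equals overall accuracy in single-label multiclass).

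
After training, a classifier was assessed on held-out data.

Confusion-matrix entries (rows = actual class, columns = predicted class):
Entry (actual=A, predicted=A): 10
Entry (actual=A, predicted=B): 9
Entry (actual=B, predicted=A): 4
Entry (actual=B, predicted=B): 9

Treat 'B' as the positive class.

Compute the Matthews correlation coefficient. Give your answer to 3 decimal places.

0.216

MCC = (TP·TN − FP·FN) / √((TP+FP)(TP+FN)(TN+FP)(TN+FN))
Numerator = 9·10 − 9·4 = 54
Denominator = √(18·13·19·14) = √62244 = 249.4875
MCC = 54 / 249.4875 = 0.216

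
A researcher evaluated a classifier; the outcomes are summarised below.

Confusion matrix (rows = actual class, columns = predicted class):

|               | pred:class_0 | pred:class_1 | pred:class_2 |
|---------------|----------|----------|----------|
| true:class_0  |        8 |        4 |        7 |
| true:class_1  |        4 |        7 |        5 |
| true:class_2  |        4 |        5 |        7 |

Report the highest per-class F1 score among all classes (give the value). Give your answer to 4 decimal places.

Per-class F1 score (2·TP/(2·TP+FP+FN)):
  class_0: TP=8, FP=4+4=8, FN=4+7=11 → 16/35 = 0.45714
  class_1: TP=7, FP=4+5=9, FN=4+5=9 → 14/32 = 0.43750
  class_2: TP=7, FP=7+5=12, FN=4+5=9 → 14/35 = 0.40000
Highest is class 'class_0' with F1 score = 0.4571.

0.4571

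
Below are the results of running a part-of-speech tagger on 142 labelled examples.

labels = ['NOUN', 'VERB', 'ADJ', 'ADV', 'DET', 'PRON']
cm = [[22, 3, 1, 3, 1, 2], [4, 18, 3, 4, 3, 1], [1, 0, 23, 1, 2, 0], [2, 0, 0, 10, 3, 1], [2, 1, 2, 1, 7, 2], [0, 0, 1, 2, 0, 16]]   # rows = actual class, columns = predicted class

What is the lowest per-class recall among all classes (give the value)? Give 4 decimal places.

0.4667

Per-class recall (TP/(TP+FN)):
  NOUN: TP=22, FN=3+1+3+1+2=10 → 22/32 = 0.68750
  VERB: TP=18, FN=4+3+4+3+1=15 → 18/33 = 0.54545
  ADJ: TP=23, FN=1+0+1+2+0=4 → 23/27 = 0.85185
  ADV: TP=10, FN=2+0+0+3+1=6 → 10/16 = 0.62500
  DET: TP=7, FN=2+1+2+1+2=8 → 7/15 = 0.46667
  PRON: TP=16, FN=0+0+1+2+0=3 → 16/19 = 0.84211
Lowest is class 'DET' with recall = 0.4667.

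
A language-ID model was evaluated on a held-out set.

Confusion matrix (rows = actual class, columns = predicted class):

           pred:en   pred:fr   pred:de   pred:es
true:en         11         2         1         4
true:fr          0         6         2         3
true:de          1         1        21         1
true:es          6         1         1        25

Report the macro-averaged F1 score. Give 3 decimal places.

Per-class F1 score (2·TP/(2·TP+FP+FN)):
  en: TP=11, FP=0+1+6=7, FN=2+1+4=7 → 22/36 = 0.6111
  fr: TP=6, FP=2+1+1=4, FN=0+2+3=5 → 12/21 = 0.5714
  de: TP=21, FP=1+2+1=4, FN=1+1+1=3 → 42/49 = 0.8571
  es: TP=25, FP=4+3+1=8, FN=6+1+1=8 → 50/66 = 0.7576
Macro-F1 score = mean = (0.6111 + 0.5714 + 0.8571 + 0.7576) / 4 = 0.699

0.699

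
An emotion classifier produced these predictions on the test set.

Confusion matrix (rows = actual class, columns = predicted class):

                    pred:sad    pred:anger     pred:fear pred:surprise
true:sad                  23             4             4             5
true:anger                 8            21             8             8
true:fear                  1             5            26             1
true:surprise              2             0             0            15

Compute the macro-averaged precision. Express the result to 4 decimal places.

Per-class precision (TP/(TP+FP)):
  sad: TP=23, FP=8+1+2=11 → 23/34 = 0.67647
  anger: TP=21, FP=4+5+0=9 → 21/30 = 0.70000
  fear: TP=26, FP=4+8+0=12 → 26/38 = 0.68421
  surprise: TP=15, FP=5+8+1=14 → 15/29 = 0.51724
Macro-precision = mean = (0.67647 + 0.70000 + 0.68421 + 0.51724) / 4 = 0.6445

0.6445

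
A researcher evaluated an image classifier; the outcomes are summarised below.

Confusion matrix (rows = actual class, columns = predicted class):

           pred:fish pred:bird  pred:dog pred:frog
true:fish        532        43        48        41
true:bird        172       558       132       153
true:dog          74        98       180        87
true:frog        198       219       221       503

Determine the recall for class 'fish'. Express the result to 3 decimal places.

0.801

One-vs-rest for 'fish': TP = diagonal; FP = other classes predicted 'fish'; FN = 'fish' predicted as other.
recall = TP/(TP+FN).
fish: TP=532, FN=43+48+41=132 → 532/664 = 0.8012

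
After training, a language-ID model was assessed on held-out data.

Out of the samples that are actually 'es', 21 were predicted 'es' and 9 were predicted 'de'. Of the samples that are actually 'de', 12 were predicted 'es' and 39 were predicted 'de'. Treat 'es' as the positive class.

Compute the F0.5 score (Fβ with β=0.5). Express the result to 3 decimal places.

Fβ = (1+β²)·TP / ((1+β²)·TP + β²·FN + FP), with β²=1/4
= 1.25·21 / (1.25·21 + 0.25·9 + 12) = 0.648

0.648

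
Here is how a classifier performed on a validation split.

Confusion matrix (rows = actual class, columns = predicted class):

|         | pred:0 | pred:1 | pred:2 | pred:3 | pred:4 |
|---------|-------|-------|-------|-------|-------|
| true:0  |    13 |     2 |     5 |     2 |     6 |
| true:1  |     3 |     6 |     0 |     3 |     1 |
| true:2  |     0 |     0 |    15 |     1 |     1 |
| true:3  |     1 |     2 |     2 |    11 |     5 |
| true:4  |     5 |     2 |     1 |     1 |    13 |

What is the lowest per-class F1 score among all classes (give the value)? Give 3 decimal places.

0.480

Per-class F1 score (2·TP/(2·TP+FP+FN)):
  0: TP=13, FP=3+0+1+5=9, FN=2+5+2+6=15 → 26/50 = 0.5200
  1: TP=6, FP=2+0+2+2=6, FN=3+0+3+1=7 → 12/25 = 0.4800
  2: TP=15, FP=5+0+2+1=8, FN=0+0+1+1=2 → 30/40 = 0.7500
  3: TP=11, FP=2+3+1+1=7, FN=1+2+2+5=10 → 22/39 = 0.5641
  4: TP=13, FP=6+1+1+5=13, FN=5+2+1+1=9 → 26/48 = 0.5417
Lowest is class '1' with F1 score = 0.480.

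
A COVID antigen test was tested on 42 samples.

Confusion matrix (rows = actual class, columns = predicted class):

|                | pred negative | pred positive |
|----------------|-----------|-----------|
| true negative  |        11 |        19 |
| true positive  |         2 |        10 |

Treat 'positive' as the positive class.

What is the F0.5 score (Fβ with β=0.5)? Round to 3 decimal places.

Fβ = (1+β²)·TP / ((1+β²)·TP + β²·FN + FP), with β²=1/4
= 1.25·10 / (1.25·10 + 0.25·2 + 19) = 0.391

0.391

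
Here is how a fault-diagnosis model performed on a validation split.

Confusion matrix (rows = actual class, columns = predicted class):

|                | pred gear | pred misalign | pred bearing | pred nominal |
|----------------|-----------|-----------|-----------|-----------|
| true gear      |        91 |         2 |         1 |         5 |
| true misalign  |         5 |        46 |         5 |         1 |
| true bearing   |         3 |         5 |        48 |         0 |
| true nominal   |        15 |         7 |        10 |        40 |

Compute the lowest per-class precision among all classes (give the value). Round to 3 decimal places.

Per-class precision (TP/(TP+FP)):
  gear: TP=91, FP=5+3+15=23 → 91/114 = 0.7982
  misalign: TP=46, FP=2+5+7=14 → 46/60 = 0.7667
  bearing: TP=48, FP=1+5+10=16 → 48/64 = 0.7500
  nominal: TP=40, FP=5+1+0=6 → 40/46 = 0.8696
Lowest is class 'bearing' with precision = 0.750.

0.750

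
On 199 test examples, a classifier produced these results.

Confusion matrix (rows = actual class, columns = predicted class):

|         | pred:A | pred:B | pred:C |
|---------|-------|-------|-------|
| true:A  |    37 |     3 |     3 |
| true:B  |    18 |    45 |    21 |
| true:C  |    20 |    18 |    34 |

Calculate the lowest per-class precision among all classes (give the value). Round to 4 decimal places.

0.4933

Per-class precision (TP/(TP+FP)):
  A: TP=37, FP=18+20=38 → 37/75 = 0.49333
  B: TP=45, FP=3+18=21 → 45/66 = 0.68182
  C: TP=34, FP=3+21=24 → 34/58 = 0.58621
Lowest is class 'A' with precision = 0.4933.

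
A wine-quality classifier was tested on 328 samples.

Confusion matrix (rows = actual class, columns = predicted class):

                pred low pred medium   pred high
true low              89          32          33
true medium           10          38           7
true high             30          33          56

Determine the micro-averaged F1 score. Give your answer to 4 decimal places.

0.5579

Micro-averaging pools counts across classes: ΣTP=183, ΣFP=145, ΣFN=145.
Micro-F1 score = 2·TP/(2·TP+FP+FN) on pooled counts = 0.5579 (equals overall accuracy in single-label multiclass).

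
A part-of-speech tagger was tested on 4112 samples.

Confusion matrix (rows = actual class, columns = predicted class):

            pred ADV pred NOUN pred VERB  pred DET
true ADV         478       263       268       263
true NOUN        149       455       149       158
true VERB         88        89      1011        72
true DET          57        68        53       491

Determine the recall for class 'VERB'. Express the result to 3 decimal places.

Take TP from the diagonal, FP from the rest of the 'VERB' prediction marginal, FN from the rest of the 'VERB' actual marginal.
recall = TP/(TP+FN).
VERB: TP=1011, FN=88+89+72=249 → 1011/1260 = 0.8024

0.802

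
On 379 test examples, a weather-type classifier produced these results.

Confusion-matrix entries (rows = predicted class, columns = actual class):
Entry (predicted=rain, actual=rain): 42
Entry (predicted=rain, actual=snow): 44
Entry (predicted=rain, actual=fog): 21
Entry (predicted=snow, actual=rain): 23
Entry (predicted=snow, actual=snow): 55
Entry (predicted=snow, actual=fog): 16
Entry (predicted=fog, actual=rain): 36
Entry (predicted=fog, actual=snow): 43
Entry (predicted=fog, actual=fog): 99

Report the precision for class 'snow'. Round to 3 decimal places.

0.585

Take TP from the diagonal, FP from the rest of the 'snow' prediction marginal, FN from the rest of the 'snow' actual marginal.
precision = TP/(TP+FP).
snow: TP=55, FP=23+16=39 → 55/94 = 0.5851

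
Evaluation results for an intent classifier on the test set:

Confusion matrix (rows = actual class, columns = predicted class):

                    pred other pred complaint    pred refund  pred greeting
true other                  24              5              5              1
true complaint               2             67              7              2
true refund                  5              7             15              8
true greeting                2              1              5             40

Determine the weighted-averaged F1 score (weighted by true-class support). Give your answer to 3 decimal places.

0.741

Per-class F1 score (2·TP/(2·TP+FP+FN)):
  other: TP=24, FP=2+5+2=9, FN=5+5+1=11 → 48/68 = 0.7059
  complaint: TP=67, FP=5+7+1=13, FN=2+7+2=11 → 134/158 = 0.8481
  refund: TP=15, FP=5+7+5=17, FN=5+7+8=20 → 30/67 = 0.4478
  greeting: TP=40, FP=1+2+8=11, FN=2+1+5=8 → 80/99 = 0.8081
Weighted-F1 score = Σ (supportᵢ/N)·F1 scoreᵢ with N=196: (35/196)·0.7059 + (78/196)·0.8481 + (35/196)·0.4478 + (48/196)·0.8081 = 0.741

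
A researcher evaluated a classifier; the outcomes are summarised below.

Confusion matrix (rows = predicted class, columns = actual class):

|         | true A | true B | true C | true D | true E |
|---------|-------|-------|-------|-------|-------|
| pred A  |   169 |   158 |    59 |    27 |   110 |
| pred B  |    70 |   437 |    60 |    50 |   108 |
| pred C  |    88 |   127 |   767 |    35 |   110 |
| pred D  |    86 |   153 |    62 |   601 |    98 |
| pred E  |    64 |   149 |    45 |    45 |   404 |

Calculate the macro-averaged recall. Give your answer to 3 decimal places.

0.567

Per-class recall (TP/(TP+FN)):
  A: TP=169, FN=70+88+86+64=308 → 169/477 = 0.3543
  B: TP=437, FN=158+127+153+149=587 → 437/1024 = 0.4268
  C: TP=767, FN=59+60+62+45=226 → 767/993 = 0.7724
  D: TP=601, FN=27+50+35+45=157 → 601/758 = 0.7929
  E: TP=404, FN=110+108+110+98=426 → 404/830 = 0.4867
Macro-recall = mean = (0.3543 + 0.4268 + 0.7724 + 0.7929 + 0.4867) / 5 = 0.567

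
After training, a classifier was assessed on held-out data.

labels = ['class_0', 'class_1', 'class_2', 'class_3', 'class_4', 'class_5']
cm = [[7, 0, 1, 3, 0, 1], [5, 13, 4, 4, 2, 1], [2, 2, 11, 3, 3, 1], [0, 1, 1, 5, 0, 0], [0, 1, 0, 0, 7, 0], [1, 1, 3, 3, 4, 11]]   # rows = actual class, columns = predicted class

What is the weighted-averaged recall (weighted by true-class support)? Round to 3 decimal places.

Per-class recall (TP/(TP+FN)):
  class_0: TP=7, FN=0+1+3+0+1=5 → 7/12 = 0.5833
  class_1: TP=13, FN=5+4+4+2+1=16 → 13/29 = 0.4483
  class_2: TP=11, FN=2+2+3+3+1=11 → 11/22 = 0.5000
  class_3: TP=5, FN=0+1+1+0+0=2 → 5/7 = 0.7143
  class_4: TP=7, FN=0+1+0+0+0=1 → 7/8 = 0.8750
  class_5: TP=11, FN=1+1+3+3+4=12 → 11/23 = 0.4783
Weighted-recall = Σ (supportᵢ/N)·recallᵢ with N=101: (12/101)·0.5833 + (29/101)·0.4483 + (22/101)·0.5000 + (7/101)·0.7143 + (8/101)·0.8750 + (23/101)·0.4783 = 0.535

0.535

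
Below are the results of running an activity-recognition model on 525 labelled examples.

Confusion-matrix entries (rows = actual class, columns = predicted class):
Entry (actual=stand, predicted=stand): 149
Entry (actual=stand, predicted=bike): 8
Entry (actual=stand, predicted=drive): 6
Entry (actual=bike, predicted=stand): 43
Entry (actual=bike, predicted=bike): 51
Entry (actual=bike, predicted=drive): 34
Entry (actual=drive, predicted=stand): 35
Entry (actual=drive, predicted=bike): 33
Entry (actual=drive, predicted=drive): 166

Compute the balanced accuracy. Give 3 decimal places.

0.674

Balanced accuracy = mean of per-class recall.
  stand: recall = 149/163 = 0.9141
  bike: recall = 51/128 = 0.3984
  drive: recall = 166/234 = 0.7094
Mean = (0.9141 + 0.3984 + 0.7094) / 3 = 0.674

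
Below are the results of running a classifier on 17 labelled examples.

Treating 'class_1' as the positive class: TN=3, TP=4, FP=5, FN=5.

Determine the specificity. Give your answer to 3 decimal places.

Specificity = TN/(TN+FP) = 3/(3+5) = 0.375

0.375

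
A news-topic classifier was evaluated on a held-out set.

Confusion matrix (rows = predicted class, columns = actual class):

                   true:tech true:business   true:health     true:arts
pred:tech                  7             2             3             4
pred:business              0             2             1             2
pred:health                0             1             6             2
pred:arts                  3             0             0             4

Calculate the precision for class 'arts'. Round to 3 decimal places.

0.571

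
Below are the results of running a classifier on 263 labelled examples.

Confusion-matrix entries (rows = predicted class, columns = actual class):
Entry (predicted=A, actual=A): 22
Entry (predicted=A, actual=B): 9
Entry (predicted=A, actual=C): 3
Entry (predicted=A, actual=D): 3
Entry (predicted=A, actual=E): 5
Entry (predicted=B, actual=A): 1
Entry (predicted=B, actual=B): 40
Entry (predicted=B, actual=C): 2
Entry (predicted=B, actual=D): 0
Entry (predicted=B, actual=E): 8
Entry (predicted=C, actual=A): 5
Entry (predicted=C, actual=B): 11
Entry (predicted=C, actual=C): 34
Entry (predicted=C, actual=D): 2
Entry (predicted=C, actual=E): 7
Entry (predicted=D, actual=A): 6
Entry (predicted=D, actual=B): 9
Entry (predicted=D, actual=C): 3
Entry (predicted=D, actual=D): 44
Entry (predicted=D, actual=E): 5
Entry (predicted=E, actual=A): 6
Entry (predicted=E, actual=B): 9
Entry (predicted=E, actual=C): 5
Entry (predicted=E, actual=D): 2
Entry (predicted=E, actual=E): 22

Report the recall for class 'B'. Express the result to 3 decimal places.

0.513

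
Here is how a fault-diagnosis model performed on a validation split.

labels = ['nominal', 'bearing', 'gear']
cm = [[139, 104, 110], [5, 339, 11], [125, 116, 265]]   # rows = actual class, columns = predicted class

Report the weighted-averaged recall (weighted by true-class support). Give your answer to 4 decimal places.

0.6120

Per-class recall (TP/(TP+FN)):
  nominal: TP=139, FN=104+110=214 → 139/353 = 0.39377
  bearing: TP=339, FN=5+11=16 → 339/355 = 0.95493
  gear: TP=265, FN=125+116=241 → 265/506 = 0.52372
Weighted-recall = Σ (supportᵢ/N)·recallᵢ with N=1214: (353/1214)·0.39377 + (355/1214)·0.95493 + (506/1214)·0.52372 = 0.6120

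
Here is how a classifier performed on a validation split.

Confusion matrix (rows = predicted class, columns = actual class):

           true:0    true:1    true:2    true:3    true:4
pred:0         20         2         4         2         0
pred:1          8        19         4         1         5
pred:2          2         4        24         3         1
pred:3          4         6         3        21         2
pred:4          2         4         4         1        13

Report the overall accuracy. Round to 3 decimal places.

0.610

Accuracy = trace / total = (20+19+24+21+13=97) / 159 = 97/159 = 0.610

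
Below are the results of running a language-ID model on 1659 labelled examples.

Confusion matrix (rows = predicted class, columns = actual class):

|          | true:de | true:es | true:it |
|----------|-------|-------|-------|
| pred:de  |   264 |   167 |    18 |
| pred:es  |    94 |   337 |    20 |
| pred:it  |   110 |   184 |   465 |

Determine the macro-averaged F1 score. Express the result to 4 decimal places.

Per-class F1 score (2·TP/(2·TP+FP+FN)):
  de: TP=264, FP=167+18=185, FN=94+110=204 → 528/917 = 0.57579
  es: TP=337, FP=94+20=114, FN=167+184=351 → 674/1139 = 0.59175
  it: TP=465, FP=110+184=294, FN=18+20=38 → 930/1262 = 0.73693
Macro-F1 score = mean = (0.57579 + 0.59175 + 0.73693) / 3 = 0.6348

0.6348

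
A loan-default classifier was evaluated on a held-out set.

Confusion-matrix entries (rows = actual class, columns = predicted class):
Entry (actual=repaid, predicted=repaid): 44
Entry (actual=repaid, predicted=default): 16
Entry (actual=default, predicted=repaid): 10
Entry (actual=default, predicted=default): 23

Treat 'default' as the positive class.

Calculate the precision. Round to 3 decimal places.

0.590

Precision = TP/(TP+FP) = 23/(23+16) = 23/39 = 0.590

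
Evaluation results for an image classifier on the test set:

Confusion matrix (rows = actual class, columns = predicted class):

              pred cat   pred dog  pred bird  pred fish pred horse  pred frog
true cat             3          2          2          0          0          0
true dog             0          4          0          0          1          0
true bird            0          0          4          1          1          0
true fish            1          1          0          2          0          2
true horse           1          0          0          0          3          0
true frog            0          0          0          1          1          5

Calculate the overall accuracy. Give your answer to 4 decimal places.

Accuracy = trace / total = (3+4+4+2+3+5=21) / 35 = 21/35 = 0.6000

0.6000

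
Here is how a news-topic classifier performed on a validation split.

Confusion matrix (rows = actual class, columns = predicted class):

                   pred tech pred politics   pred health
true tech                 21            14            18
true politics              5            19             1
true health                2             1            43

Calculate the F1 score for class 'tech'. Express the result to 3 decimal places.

0.519

One-vs-rest for 'tech': TP = diagonal; FP = other classes predicted 'tech'; FN = 'tech' predicted as other.
F1 score = 2·TP/(2·TP+FP+FN).
tech: TP=21, FP=5+2=7, FN=14+18=32 → 42/81 = 0.5185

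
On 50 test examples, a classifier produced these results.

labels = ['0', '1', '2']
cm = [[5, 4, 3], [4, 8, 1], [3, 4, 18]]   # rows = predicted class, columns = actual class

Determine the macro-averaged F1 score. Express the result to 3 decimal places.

Per-class F1 score (2·TP/(2·TP+FP+FN)):
  0: TP=5, FP=4+3=7, FN=4+3=7 → 10/24 = 0.4167
  1: TP=8, FP=4+1=5, FN=4+4=8 → 16/29 = 0.5517
  2: TP=18, FP=3+4=7, FN=3+1=4 → 36/47 = 0.7660
Macro-F1 score = mean = (0.4167 + 0.5517 + 0.7660) / 3 = 0.578

0.578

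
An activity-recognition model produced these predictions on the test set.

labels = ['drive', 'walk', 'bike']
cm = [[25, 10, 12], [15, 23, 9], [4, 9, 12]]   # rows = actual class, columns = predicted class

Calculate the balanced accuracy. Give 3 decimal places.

0.500

Balanced accuracy = mean of per-class recall.
  drive: recall = 25/47 = 0.5319
  walk: recall = 23/47 = 0.4894
  bike: recall = 12/25 = 0.4800
Mean = (0.5319 + 0.4894 + 0.4800) / 3 = 0.500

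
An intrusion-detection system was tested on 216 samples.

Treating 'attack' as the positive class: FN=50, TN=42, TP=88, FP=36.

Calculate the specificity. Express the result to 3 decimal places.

0.538

Specificity = TN/(TN+FP) = 42/(42+36) = 0.538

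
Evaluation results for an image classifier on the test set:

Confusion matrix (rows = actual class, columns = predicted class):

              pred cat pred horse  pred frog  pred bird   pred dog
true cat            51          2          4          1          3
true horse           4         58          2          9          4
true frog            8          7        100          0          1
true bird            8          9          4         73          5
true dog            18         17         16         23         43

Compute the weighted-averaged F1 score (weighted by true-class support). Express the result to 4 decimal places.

0.6778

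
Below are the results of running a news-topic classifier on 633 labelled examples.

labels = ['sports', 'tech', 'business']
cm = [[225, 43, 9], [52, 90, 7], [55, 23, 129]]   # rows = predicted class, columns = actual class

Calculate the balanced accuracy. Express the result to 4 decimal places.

0.7148

Balanced accuracy = mean of per-class recall.
  sports: recall = 225/332 = 0.67771
  tech: recall = 90/156 = 0.57692
  business: recall = 129/145 = 0.88966
Mean = (0.67771 + 0.57692 + 0.88966) / 3 = 0.7148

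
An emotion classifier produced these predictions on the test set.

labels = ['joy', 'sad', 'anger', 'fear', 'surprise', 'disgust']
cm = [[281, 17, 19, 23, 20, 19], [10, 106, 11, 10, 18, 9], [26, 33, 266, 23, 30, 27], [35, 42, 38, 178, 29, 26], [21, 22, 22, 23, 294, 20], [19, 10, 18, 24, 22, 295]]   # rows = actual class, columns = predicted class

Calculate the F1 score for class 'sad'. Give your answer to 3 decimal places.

F1 score = 2·TP/(2·TP+FP+FN).
sad: TP=106, FP=17+33+42+22+10=124, FN=10+11+10+18+9=58 → 212/394 = 0.5381

0.538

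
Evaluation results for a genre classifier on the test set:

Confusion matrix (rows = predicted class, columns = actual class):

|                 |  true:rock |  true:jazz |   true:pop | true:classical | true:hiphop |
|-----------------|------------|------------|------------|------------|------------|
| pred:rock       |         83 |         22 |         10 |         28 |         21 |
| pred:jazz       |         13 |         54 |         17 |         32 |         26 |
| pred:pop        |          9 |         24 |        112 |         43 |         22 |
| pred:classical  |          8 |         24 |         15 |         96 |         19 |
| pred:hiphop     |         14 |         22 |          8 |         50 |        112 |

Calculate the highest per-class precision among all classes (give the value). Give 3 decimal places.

Per-class precision (TP/(TP+FP)):
  rock: TP=83, FP=22+10+28+21=81 → 83/164 = 0.5061
  jazz: TP=54, FP=13+17+32+26=88 → 54/142 = 0.3803
  pop: TP=112, FP=9+24+43+22=98 → 112/210 = 0.5333
  classical: TP=96, FP=8+24+15+19=66 → 96/162 = 0.5926
  hiphop: TP=112, FP=14+22+8+50=94 → 112/206 = 0.5437
Highest is class 'classical' with precision = 0.593.

0.593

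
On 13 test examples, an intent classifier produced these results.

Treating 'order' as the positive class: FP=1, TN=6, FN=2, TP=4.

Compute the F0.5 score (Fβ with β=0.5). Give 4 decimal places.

0.7692

Fβ = (1+β²)·TP / ((1+β²)·TP + β²·FN + FP), with β²=1/4
= 1.25·4 / (1.25·4 + 0.25·2 + 1) = 0.7692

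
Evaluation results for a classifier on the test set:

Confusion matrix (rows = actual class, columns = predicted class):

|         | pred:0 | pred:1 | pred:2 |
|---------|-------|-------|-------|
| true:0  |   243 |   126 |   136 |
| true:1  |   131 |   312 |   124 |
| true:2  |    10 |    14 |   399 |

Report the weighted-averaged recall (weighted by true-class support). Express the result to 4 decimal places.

Per-class recall (TP/(TP+FN)):
  0: TP=243, FN=126+136=262 → 243/505 = 0.48119
  1: TP=312, FN=131+124=255 → 312/567 = 0.55026
  2: TP=399, FN=10+14=24 → 399/423 = 0.94326
Weighted-recall = Σ (supportᵢ/N)·recallᵢ with N=1495: (505/1495)·0.48119 + (567/1495)·0.55026 + (423/1495)·0.94326 = 0.6381

0.6381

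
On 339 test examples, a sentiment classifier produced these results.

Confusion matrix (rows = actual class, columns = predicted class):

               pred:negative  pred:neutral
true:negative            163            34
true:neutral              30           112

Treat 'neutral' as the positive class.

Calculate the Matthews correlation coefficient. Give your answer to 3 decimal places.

0.614

MCC = (TP·TN − FP·FN) / √((TP+FP)(TP+FN)(TN+FP)(TN+FN))
Numerator = 112·163 − 34·30 = 17236
Denominator = √(146·142·197·193) = √788251372 = 28075.8147
MCC = 17236 / 28075.8147 = 0.614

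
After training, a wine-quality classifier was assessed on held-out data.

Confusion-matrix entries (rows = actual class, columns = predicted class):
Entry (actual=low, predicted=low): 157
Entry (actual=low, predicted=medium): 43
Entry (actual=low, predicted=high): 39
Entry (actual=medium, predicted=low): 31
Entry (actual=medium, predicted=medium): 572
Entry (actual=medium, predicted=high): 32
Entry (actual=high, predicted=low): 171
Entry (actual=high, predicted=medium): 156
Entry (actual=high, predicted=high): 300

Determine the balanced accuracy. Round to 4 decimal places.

0.6787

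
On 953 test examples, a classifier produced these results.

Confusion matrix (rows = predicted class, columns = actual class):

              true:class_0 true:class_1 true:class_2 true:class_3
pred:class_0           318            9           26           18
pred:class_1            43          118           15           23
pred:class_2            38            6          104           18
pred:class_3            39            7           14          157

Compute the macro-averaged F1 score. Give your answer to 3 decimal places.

Per-class F1 score (2·TP/(2·TP+FP+FN)):
  class_0: TP=318, FP=9+26+18=53, FN=43+38+39=120 → 636/809 = 0.7862
  class_1: TP=118, FP=43+15+23=81, FN=9+6+7=22 → 236/339 = 0.6962
  class_2: TP=104, FP=38+6+18=62, FN=26+15+14=55 → 208/325 = 0.6400
  class_3: TP=157, FP=39+7+14=60, FN=18+23+18=59 → 314/433 = 0.7252
Macro-F1 score = mean = (0.7862 + 0.6962 + 0.6400 + 0.7252) / 4 = 0.712

0.712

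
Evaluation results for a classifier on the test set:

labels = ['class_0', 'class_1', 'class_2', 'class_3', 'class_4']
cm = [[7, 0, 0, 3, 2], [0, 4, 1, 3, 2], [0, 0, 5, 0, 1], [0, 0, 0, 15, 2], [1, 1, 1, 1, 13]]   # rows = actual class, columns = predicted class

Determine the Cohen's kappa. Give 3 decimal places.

0.621

Observed agreement pₒ = trace/N = 44/62 = 0.7097
Expected agreement pₑ = Σ (rowᵢ·colᵢ)/N² = (12·8 + 10·5 + 6·7 + 17·22 + 17·20)/62² = 0.2347
κ = (pₒ − pₑ)/(1 − pₑ) = (0.7097 − 0.2347)/(1 − 0.2347) = 0.621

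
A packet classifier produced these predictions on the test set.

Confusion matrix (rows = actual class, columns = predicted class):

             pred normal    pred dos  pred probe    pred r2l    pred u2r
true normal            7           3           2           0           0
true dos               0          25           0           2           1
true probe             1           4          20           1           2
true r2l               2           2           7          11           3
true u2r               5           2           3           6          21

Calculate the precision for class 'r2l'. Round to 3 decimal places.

0.550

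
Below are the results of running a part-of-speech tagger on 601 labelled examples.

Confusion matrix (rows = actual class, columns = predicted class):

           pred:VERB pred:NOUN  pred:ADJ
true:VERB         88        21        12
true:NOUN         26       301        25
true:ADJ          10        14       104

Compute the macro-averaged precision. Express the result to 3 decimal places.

0.781

Per-class precision (TP/(TP+FP)):
  VERB: TP=88, FP=26+10=36 → 88/124 = 0.7097
  NOUN: TP=301, FP=21+14=35 → 301/336 = 0.8958
  ADJ: TP=104, FP=12+25=37 → 104/141 = 0.7376
Macro-precision = mean = (0.7097 + 0.8958 + 0.7376) / 3 = 0.781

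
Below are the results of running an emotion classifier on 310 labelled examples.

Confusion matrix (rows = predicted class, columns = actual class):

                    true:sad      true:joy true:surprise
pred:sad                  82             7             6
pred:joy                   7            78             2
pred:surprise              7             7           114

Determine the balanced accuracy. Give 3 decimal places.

0.879

Balanced accuracy = mean of per-class recall.
  sad: recall = 82/96 = 0.8542
  joy: recall = 78/92 = 0.8478
  surprise: recall = 114/122 = 0.9344
Mean = (0.8542 + 0.8478 + 0.9344) / 3 = 0.879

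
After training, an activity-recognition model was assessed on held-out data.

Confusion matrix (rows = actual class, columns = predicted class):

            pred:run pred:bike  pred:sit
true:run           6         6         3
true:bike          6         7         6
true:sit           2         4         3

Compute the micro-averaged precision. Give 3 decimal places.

0.372

Micro-averaging pools counts across classes: ΣTP=16, ΣFP=27, ΣFN=27.
Micro-precision = TP/(TP+FP) on pooled counts = 0.372 (equals overall accuracy in single-label multiclass).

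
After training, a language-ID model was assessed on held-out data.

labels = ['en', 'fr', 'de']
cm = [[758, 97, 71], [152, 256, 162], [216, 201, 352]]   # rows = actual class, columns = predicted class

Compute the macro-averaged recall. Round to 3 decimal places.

Per-class recall (TP/(TP+FN)):
  en: TP=758, FN=97+71=168 → 758/926 = 0.8186
  fr: TP=256, FN=152+162=314 → 256/570 = 0.4491
  de: TP=352, FN=216+201=417 → 352/769 = 0.4577
Macro-recall = mean = (0.8186 + 0.4491 + 0.4577) / 3 = 0.575

0.575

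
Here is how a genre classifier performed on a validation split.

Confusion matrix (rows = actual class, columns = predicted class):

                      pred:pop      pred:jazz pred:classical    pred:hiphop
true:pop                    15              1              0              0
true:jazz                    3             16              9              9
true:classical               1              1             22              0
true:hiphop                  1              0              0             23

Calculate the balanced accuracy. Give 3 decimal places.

Balanced accuracy = mean of per-class recall.
  pop: recall = 15/16 = 0.9375
  jazz: recall = 16/37 = 0.4324
  classical: recall = 22/24 = 0.9167
  hiphop: recall = 23/24 = 0.9583
Mean = (0.9375 + 0.4324 + 0.9167 + 0.9583) / 4 = 0.811

0.811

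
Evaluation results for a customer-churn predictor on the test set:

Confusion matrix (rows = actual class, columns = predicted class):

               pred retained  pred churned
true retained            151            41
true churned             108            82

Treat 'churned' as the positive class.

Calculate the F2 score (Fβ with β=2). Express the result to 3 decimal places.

0.464

Fβ = (1+β²)·TP / ((1+β²)·TP + β²·FN + FP), with β²=4
= 5·82 / (5·82 + 4·108 + 41) = 0.464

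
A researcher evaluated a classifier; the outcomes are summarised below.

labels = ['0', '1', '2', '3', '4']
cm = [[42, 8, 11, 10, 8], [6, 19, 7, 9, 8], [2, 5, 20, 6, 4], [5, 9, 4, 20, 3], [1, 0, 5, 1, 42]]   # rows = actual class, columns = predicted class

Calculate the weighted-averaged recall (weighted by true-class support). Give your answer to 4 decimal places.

Per-class recall (TP/(TP+FN)):
  0: TP=42, FN=8+11+10+8=37 → 42/79 = 0.53165
  1: TP=19, FN=6+7+9+8=30 → 19/49 = 0.38776
  2: TP=20, FN=2+5+6+4=17 → 20/37 = 0.54054
  3: TP=20, FN=5+9+4+3=21 → 20/41 = 0.48780
  4: TP=42, FN=1+0+5+1=7 → 42/49 = 0.85714
Weighted-recall = Σ (supportᵢ/N)·recallᵢ with N=255: (79/255)·0.53165 + (49/255)·0.38776 + (37/255)·0.54054 + (41/255)·0.48780 + (49/255)·0.85714 = 0.5608

0.5608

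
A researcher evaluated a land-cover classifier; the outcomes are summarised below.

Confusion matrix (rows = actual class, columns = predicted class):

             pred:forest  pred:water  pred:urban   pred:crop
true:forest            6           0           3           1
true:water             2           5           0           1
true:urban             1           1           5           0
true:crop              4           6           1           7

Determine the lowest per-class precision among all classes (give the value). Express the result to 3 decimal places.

Per-class precision (TP/(TP+FP)):
  forest: TP=6, FP=2+1+4=7 → 6/13 = 0.4615
  water: TP=5, FP=0+1+6=7 → 5/12 = 0.4167
  urban: TP=5, FP=3+0+1=4 → 5/9 = 0.5556
  crop: TP=7, FP=1+1+0=2 → 7/9 = 0.7778
Lowest is class 'water' with precision = 0.417.

0.417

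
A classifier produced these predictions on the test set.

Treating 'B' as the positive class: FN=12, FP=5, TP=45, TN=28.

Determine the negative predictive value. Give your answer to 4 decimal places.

NPV = TN/(TN+FN) = 28/(28+12) = 0.7000

0.7000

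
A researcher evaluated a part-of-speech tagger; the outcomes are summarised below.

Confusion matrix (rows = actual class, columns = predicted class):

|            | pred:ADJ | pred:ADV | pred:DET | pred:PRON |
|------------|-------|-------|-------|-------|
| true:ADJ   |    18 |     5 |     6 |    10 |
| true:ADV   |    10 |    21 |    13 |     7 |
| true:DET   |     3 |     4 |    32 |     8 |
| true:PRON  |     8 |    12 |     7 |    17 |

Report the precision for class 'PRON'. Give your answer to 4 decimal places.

0.4048

Treat 'PRON' as positive and all other classes as negative.
precision = TP/(TP+FP).
PRON: TP=17, FP=10+7+8=25 → 17/42 = 0.40476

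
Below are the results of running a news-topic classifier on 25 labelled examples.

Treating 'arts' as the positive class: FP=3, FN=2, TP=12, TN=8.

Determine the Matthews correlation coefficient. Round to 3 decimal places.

0.592

MCC = (TP·TN − FP·FN) / √((TP+FP)(TP+FN)(TN+FP)(TN+FN))
Numerator = 12·8 − 3·2 = 90
Denominator = √(15·14·11·10) = √23100 = 151.9868
MCC = 90 / 151.9868 = 0.592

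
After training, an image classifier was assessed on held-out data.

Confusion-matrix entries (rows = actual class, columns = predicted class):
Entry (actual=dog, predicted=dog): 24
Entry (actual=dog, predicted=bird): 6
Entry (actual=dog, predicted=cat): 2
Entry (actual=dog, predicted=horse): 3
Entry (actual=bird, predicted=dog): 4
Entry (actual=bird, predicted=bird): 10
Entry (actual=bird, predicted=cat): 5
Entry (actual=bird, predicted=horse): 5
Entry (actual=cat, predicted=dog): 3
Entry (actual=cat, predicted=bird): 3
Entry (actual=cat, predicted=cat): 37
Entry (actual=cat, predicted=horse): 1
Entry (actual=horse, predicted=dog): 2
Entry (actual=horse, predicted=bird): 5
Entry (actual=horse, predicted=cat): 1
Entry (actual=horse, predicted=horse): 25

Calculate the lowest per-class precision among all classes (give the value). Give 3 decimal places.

Per-class precision (TP/(TP+FP)):
  dog: TP=24, FP=4+3+2=9 → 24/33 = 0.7273
  bird: TP=10, FP=6+3+5=14 → 10/24 = 0.4167
  cat: TP=37, FP=2+5+1=8 → 37/45 = 0.8222
  horse: TP=25, FP=3+5+1=9 → 25/34 = 0.7353
Lowest is class 'bird' with precision = 0.417.

0.417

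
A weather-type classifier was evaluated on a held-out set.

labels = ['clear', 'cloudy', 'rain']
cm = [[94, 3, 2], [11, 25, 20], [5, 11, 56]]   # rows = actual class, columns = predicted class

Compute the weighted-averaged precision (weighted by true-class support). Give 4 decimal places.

Per-class precision (TP/(TP+FP)):
  clear: TP=94, FP=11+5=16 → 94/110 = 0.85455
  cloudy: TP=25, FP=3+11=14 → 25/39 = 0.64103
  rain: TP=56, FP=2+20=22 → 56/78 = 0.71795
Weighted-precision = Σ (supportᵢ/N)·precisionᵢ with N=227: (99/227)·0.85455 + (56/227)·0.64103 + (72/227)·0.71795 = 0.7585

0.7585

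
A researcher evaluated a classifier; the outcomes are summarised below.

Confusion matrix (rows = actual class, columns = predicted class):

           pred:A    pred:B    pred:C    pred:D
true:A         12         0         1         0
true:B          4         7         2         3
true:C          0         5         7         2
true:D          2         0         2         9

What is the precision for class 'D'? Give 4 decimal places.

0.6429

Treat 'D' as positive and all other classes as negative.
precision = TP/(TP+FP).
D: TP=9, FP=0+3+2=5 → 9/14 = 0.64286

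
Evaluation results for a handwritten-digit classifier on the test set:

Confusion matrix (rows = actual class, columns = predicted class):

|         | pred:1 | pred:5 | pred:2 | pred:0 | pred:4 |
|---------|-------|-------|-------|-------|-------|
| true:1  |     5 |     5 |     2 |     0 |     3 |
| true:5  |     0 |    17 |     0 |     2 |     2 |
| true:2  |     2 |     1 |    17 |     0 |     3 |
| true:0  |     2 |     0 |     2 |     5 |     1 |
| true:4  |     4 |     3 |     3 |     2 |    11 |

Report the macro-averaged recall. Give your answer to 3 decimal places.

Per-class recall (TP/(TP+FN)):
  1: TP=5, FN=5+2+0+3=10 → 5/15 = 0.3333
  5: TP=17, FN=0+0+2+2=4 → 17/21 = 0.8095
  2: TP=17, FN=2+1+0+3=6 → 17/23 = 0.7391
  0: TP=5, FN=2+0+2+1=5 → 5/10 = 0.5000
  4: TP=11, FN=4+3+3+2=12 → 11/23 = 0.4783
Macro-recall = mean = (0.3333 + 0.8095 + 0.7391 + 0.5000 + 0.4783) / 5 = 0.572

0.572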